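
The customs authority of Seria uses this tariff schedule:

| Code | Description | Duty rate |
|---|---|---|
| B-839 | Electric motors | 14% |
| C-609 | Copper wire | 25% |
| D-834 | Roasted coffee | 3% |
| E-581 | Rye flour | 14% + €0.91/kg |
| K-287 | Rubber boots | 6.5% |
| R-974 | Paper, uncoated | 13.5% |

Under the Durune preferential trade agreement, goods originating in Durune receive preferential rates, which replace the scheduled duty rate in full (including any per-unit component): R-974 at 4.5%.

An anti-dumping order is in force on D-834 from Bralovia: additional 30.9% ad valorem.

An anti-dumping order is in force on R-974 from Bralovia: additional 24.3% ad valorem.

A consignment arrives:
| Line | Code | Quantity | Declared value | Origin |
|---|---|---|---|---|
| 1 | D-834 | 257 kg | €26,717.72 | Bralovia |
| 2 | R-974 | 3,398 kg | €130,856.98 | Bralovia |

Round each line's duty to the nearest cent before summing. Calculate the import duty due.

€58,521.25

Line 1 (D-834, Bralovia, 257 kg, €26,717.72):
Base rate for D-834 is 3%.
Additional duty on D-834 from Bralovia: +30.9%. Applied ad valorem rate: 3% + 30.9% = 33.9%.
Duty = €26,717.72 × 33.9% = €9,057.31.
Line 2 (R-974, Bralovia, 3,398 kg, €130,856.98):
Base rate for R-974 is 13.5%.
R-974 has an FTA preferential rate, but origin Bralovia is not Durune; base rate stands.
Additional duty on R-974 from Bralovia: +24.3%. Applied ad valorem rate: 13.5% + 24.3% = 37.8%.
Duty = €130,856.98 × 37.8% = €49,463.94.
Total = €9,057.31 + €49,463.94 = €58,521.25.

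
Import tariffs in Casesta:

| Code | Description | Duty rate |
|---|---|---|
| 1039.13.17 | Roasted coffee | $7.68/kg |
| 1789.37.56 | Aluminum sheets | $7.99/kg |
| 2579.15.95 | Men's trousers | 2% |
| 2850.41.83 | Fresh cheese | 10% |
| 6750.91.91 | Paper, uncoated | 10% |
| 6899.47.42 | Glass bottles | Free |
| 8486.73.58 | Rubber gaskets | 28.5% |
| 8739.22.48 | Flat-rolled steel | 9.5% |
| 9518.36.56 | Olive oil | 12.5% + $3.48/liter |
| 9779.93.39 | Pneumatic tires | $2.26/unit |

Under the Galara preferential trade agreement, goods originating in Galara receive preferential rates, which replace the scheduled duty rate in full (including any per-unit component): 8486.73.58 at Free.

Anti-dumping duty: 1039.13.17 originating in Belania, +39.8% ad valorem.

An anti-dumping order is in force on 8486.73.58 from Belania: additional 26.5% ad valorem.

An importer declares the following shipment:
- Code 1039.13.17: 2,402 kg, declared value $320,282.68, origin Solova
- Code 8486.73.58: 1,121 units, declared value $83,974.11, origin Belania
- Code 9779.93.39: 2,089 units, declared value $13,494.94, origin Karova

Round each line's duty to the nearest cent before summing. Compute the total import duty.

Line 1 (1039.13.17, Solova, 2,402 kg, $320,282.68):
Base rate for 1039.13.17 is $7.68/kg.
The additional-duty order on 1039.13.17 targets Belania, not Solova; it does not apply.
Duty = 2,402 × $7.68 = $18,447.36.
Line 2 (8486.73.58, Belania, 1,121 units, $83,974.11):
Base rate for 8486.73.58 is 28.5%.
8486.73.58 has an FTA preferential rate, but origin Belania is not Galara; base rate stands.
Additional duty on 8486.73.58 from Belania: +26.5%. Applied ad valorem rate: 28.5% + 26.5% = 55%.
Duty = $83,974.11 × 55% = $46,185.76.
Line 3 (9779.93.39, Karova, 2,089 units, $13,494.94):
Base rate for 9779.93.39 is $2.26/unit.
Duty = 2,089 × $2.26 = $4,721.14.
Total = $18,447.36 + $46,185.76 + $4,721.14 = $69,354.26.

$69,354.26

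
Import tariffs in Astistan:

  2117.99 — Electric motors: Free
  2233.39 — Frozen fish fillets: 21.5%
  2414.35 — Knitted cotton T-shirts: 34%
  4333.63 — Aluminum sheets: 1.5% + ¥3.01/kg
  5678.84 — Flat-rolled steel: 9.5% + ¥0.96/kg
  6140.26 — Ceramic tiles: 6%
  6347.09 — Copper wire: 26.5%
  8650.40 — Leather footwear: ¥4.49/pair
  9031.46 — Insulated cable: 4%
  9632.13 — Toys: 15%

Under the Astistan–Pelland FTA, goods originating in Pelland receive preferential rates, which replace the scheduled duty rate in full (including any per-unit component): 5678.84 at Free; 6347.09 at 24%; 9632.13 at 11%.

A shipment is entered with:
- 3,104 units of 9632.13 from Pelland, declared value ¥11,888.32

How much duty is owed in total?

Line 1 (9632.13, Pelland, 3,104 units, ¥11,888.32):
Base rate for 9632.13 is 15%.
Origin Pelland qualifies under the Astistan–Pelland agreement and 9632.13 is covered: preferential rate 11% applies instead.
Duty = ¥11,888.32 × 11% = ¥1,307.72.

¥1,307.72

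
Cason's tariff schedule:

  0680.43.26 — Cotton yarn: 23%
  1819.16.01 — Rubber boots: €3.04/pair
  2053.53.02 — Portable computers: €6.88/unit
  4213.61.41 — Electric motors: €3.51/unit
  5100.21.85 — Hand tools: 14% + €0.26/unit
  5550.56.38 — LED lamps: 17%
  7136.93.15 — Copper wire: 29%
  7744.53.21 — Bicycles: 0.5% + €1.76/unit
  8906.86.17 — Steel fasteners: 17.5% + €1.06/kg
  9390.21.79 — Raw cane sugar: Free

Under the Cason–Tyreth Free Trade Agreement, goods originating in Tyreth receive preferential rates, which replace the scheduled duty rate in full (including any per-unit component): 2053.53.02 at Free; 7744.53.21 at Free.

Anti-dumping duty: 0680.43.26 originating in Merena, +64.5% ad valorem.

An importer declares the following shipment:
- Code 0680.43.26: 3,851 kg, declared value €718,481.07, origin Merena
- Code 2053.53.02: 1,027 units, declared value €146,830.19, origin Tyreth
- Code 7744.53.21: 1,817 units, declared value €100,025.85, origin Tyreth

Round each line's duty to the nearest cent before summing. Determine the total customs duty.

Line 1 (0680.43.26, Merena, 3,851 kg, €718,481.07):
Base rate for 0680.43.26 is 23%.
Additional duty on 0680.43.26 from Merena: +64.5%. Applied ad valorem rate: 23% + 64.5% = 87.5%.
Duty = €718,481.07 × 87.5% = €628,670.94.
Line 2 (2053.53.02, Tyreth, 1,027 units, €146,830.19):
Base rate for 2053.53.02 is €6.88/unit.
Origin Tyreth qualifies under the Cason–Tyreth agreement and 2053.53.02 is covered: preferential rate Free applies instead.
Duty = €146,830.19 × 0% = €0.00.
Line 3 (7744.53.21, Tyreth, 1,817 units, €100,025.85):
Base rate for 7744.53.21 is 0.5% + €1.76/unit.
Origin Tyreth qualifies under the Cason–Tyreth agreement and 7744.53.21 is covered: preferential rate Free applies instead.
Duty = €100,025.85 × 0% = €0.00.
Total = €628,670.94 + €0.00 + €0.00 = €628,670.94.

€628,670.94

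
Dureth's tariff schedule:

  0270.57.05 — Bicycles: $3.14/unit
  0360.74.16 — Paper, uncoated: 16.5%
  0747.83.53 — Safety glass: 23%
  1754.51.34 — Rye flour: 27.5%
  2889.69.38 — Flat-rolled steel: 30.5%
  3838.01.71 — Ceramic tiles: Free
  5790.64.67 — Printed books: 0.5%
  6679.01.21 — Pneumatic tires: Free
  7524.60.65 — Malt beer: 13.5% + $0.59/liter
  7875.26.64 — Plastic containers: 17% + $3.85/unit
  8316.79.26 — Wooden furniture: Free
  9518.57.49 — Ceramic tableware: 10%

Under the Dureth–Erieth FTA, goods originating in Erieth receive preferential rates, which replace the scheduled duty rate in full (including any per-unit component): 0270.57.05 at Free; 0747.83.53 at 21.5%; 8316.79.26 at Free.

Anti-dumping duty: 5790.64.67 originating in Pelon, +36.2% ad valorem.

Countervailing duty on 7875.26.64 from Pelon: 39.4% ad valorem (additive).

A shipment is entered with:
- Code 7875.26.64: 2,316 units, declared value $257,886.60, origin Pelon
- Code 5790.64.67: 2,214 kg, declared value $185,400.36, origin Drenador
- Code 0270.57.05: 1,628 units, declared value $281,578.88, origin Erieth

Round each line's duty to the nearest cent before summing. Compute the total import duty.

$155,291.64

Line 1 (7875.26.64, Pelon, 2,316 units, $257,886.60):
Base rate for 7875.26.64 is 17% + $3.85/unit.
Additional duty on 7875.26.64 from Pelon: +39.4%. Applied ad valorem rate: 17% + 39.4% = 56.4%.
Duty = $257,886.60 × 56.4% + 2,316 × $3.85 = $154,364.64.
Line 2 (5790.64.67, Drenador, 2,214 kg, $185,400.36):
Base rate for 5790.64.67 is 0.5%.
The additional-duty order on 5790.64.67 targets Pelon, not Drenador; it does not apply.
Duty = $185,400.36 × 0.5% = $927.00.
Line 3 (0270.57.05, Erieth, 1,628 units, $281,578.88):
Base rate for 0270.57.05 is $3.14/unit.
Origin Erieth qualifies under the Dureth–Erieth agreement and 0270.57.05 is covered: preferential rate Free applies instead.
Duty = $281,578.88 × 0% = $0.00.
Total = $154,364.64 + $927.00 + $0.00 = $155,291.64.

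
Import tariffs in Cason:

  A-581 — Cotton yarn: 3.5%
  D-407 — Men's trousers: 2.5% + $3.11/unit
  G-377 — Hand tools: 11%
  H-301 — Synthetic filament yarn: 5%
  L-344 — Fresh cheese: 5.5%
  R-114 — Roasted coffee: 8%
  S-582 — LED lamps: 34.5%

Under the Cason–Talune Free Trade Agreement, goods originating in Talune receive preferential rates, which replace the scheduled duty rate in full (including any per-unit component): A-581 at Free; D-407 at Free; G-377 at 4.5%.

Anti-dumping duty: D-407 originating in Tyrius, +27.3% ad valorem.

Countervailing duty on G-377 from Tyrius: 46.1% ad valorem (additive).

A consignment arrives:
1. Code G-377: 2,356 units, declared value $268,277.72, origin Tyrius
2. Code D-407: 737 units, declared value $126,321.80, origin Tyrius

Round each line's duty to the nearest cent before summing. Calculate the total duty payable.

$193,122.55

Line 1 (G-377, Tyrius, 2,356 units, $268,277.72):
Base rate for G-377 is 11%.
G-377 has an FTA preferential rate, but origin Tyrius is not Talune; base rate stands.
Additional duty on G-377 from Tyrius: +46.1%. Applied ad valorem rate: 11% + 46.1% = 57.1%.
Duty = $268,277.72 × 57.1% = $153,186.58.
Line 2 (D-407, Tyrius, 737 units, $126,321.80):
Base rate for D-407 is 2.5% + $3.11/unit.
D-407 has an FTA preferential rate, but origin Tyrius is not Talune; base rate stands.
Additional duty on D-407 from Tyrius: +27.3%. Applied ad valorem rate: 2.5% + 27.3% = 29.8%.
Duty = $126,321.80 × 29.8% + 737 × $3.11 = $39,935.97.
Total = $153,186.58 + $39,935.97 = $193,122.55.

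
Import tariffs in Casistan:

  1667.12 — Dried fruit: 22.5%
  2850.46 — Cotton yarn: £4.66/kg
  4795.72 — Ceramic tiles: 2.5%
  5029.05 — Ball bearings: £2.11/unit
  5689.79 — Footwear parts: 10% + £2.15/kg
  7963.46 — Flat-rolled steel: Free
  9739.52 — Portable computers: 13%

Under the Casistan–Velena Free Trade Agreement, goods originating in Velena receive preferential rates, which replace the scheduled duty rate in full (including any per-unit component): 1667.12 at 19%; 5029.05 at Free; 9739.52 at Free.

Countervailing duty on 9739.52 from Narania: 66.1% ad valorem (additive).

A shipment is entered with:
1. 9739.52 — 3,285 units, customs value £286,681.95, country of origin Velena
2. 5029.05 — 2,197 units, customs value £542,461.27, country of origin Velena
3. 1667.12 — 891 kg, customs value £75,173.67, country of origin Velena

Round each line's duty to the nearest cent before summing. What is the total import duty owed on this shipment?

£14,283.00

Line 1 (9739.52, Velena, 3,285 units, £286,681.95):
Base rate for 9739.52 is 13%.
Origin Velena qualifies under the Casistan–Velena agreement and 9739.52 is covered: preferential rate Free applies instead.
The additional-duty order on 9739.52 targets Narania, not Velena; it does not apply.
Duty = £286,681.95 × 0% = £0.00.
Line 2 (5029.05, Velena, 2,197 units, £542,461.27):
Base rate for 5029.05 is £2.11/unit.
Origin Velena qualifies under the Casistan–Velena agreement and 5029.05 is covered: preferential rate Free applies instead.
Duty = £542,461.27 × 0% = £0.00.
Line 3 (1667.12, Velena, 891 kg, £75,173.67):
Base rate for 1667.12 is 22.5%.
Origin Velena qualifies under the Casistan–Velena agreement and 1667.12 is covered: preferential rate 19% applies instead.
Duty = £75,173.67 × 19% = £14,283.00.
Total = £0.00 + £0.00 + £14,283.00 = £14,283.00.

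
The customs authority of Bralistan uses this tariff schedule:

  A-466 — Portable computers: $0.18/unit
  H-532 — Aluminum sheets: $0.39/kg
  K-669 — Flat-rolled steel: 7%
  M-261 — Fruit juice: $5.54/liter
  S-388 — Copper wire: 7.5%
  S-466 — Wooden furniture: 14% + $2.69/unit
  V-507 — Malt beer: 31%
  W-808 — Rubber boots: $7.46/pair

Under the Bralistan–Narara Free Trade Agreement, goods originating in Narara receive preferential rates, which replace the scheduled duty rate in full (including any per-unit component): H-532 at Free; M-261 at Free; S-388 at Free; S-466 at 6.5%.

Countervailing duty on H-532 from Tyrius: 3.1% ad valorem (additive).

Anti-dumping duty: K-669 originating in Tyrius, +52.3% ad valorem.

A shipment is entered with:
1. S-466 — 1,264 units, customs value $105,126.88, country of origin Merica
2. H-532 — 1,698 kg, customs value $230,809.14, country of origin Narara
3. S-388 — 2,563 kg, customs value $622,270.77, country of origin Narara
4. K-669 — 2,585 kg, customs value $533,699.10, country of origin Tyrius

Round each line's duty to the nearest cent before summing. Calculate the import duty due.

Line 1 (S-466, Merica, 1,264 units, $105,126.88):
Base rate for S-466 is 14% + $2.69/unit.
S-466 has an FTA preferential rate, but origin Merica is not Narara; base rate stands.
Duty = $105,126.88 × 14% + 1,264 × $2.69 = $18,117.92.
Line 2 (H-532, Narara, 1,698 kg, $230,809.14):
Base rate for H-532 is $0.39/kg.
Origin Narara qualifies under the Bralistan–Narara agreement and H-532 is covered: preferential rate Free applies instead.
The additional-duty order on H-532 targets Tyrius, not Narara; it does not apply.
Duty = $230,809.14 × 0% = $0.00.
Line 3 (S-388, Narara, 2,563 kg, $622,270.77):
Base rate for S-388 is 7.5%.
Origin Narara qualifies under the Bralistan–Narara agreement and S-388 is covered: preferential rate Free applies instead.
Duty = $622,270.77 × 0% = $0.00.
Line 4 (K-669, Tyrius, 2,585 kg, $533,699.10):
Base rate for K-669 is 7%.
Additional duty on K-669 from Tyrius: +52.3%. Applied ad valorem rate: 7% + 52.3% = 59.3%.
Duty = $533,699.10 × 59.3% = $316,483.57.
Total = $18,117.92 + $0.00 + $0.00 + $316,483.57 = $334,601.49.

$334,601.49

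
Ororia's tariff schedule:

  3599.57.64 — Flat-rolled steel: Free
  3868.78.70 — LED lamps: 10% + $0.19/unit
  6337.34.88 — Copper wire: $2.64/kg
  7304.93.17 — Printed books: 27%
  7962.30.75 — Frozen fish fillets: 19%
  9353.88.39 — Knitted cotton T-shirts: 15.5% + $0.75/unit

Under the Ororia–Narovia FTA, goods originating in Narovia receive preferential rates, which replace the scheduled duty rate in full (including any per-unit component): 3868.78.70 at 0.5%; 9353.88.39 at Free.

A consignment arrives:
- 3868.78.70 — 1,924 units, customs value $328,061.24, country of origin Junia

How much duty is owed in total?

Line 1 (3868.78.70, Junia, 1,924 units, $328,061.24):
Base rate for 3868.78.70 is 10% + $0.19/unit.
3868.78.70 has an FTA preferential rate, but origin Junia is not Narovia; base rate stands.
Duty = $328,061.24 × 10% + 1,924 × $0.19 = $33,171.68.

$33,171.68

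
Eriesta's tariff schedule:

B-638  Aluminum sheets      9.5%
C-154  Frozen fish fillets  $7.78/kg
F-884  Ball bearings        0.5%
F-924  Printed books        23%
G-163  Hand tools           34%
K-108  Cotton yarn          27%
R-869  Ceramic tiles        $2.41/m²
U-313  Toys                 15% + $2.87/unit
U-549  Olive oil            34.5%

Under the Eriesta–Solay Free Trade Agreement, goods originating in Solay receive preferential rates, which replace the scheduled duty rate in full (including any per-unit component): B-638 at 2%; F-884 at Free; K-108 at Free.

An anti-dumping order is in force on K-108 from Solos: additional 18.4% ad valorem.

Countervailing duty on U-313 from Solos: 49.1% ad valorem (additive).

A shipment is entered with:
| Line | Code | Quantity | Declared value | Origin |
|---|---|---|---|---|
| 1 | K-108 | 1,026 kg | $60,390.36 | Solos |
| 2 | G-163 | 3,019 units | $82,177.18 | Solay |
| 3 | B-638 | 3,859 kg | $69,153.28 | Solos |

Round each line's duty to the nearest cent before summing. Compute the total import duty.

$61,927.02

Line 1 (K-108, Solos, 1,026 kg, $60,390.36):
Base rate for K-108 is 27%.
K-108 has an FTA preferential rate, but origin Solos is not Solay; base rate stands.
Additional duty on K-108 from Solos: +18.4%. Applied ad valorem rate: 27% + 18.4% = 45.4%.
Duty = $60,390.36 × 45.4% = $27,417.22.
Line 2 (G-163, Solay, 3,019 units, $82,177.18):
Base rate for G-163 is 34%.
Origin Solay is the FTA partner but G-163 is not on the preference list; base rate stands.
Duty = $82,177.18 × 34% = $27,940.24.
Line 3 (B-638, Solos, 3,859 kg, $69,153.28):
Base rate for B-638 is 9.5%.
B-638 has an FTA preferential rate, but origin Solos is not Solay; base rate stands.
Duty = $69,153.28 × 9.5% = $6,569.56.
Total = $27,417.22 + $27,940.24 + $6,569.56 = $61,927.02.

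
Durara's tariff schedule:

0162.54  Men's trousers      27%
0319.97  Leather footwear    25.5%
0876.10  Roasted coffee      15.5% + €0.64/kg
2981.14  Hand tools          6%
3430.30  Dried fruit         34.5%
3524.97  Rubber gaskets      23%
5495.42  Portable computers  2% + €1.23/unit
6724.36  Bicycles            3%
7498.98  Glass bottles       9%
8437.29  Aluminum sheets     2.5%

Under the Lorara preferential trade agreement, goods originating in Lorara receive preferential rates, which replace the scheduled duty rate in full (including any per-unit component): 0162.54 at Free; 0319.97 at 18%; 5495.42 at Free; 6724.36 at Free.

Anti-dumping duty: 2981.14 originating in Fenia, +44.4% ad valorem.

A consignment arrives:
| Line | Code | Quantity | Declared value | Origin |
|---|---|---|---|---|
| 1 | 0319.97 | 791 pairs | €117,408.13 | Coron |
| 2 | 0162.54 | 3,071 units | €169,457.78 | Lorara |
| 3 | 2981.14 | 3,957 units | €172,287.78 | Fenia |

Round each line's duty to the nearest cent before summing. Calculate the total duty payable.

Line 1 (0319.97, Coron, 791 pairs, €117,408.13):
Base rate for 0319.97 is 25.5%.
0319.97 has an FTA preferential rate, but origin Coron is not Lorara; base rate stands.
Duty = €117,408.13 × 25.5% = €29,939.07.
Line 2 (0162.54, Lorara, 3,071 units, €169,457.78):
Base rate for 0162.54 is 27%.
Origin Lorara qualifies under the Durara–Lorara agreement and 0162.54 is covered: preferential rate Free applies instead.
Duty = €169,457.78 × 0% = €0.00.
Line 3 (2981.14, Fenia, 3,957 units, €172,287.78):
Base rate for 2981.14 is 6%.
Additional duty on 2981.14 from Fenia: +44.4%. Applied ad valorem rate: 6% + 44.4% = 50.4%.
Duty = €172,287.78 × 50.4% = €86,833.04.
Total = €29,939.07 + €0.00 + €86,833.04 = €116,772.11.

€116,772.11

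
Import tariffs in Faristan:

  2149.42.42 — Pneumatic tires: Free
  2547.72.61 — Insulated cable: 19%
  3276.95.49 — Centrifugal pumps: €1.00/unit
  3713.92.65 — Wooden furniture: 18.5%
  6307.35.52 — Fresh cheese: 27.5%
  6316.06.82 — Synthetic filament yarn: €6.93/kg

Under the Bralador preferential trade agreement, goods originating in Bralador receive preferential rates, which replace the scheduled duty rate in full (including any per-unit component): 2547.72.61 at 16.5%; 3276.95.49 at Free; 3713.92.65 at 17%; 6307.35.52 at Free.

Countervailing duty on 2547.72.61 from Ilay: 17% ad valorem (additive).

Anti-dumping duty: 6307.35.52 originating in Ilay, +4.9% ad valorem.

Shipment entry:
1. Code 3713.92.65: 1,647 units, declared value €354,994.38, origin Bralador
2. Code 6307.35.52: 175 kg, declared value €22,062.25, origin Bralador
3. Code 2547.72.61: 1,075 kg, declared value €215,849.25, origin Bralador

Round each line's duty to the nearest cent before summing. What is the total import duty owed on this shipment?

€95,964.17

Line 1 (3713.92.65, Bralador, 1,647 units, €354,994.38):
Base rate for 3713.92.65 is 18.5%.
Origin Bralador qualifies under the Faristan–Bralador agreement and 3713.92.65 is covered: preferential rate 17% applies instead.
Duty = €354,994.38 × 17% = €60,349.04.
Line 2 (6307.35.52, Bralador, 175 kg, €22,062.25):
Base rate for 6307.35.52 is 27.5%.
Origin Bralador qualifies under the Faristan–Bralador agreement and 6307.35.52 is covered: preferential rate Free applies instead.
The additional-duty order on 6307.35.52 targets Ilay, not Bralador; it does not apply.
Duty = €22,062.25 × 0% = €0.00.
Line 3 (2547.72.61, Bralador, 1,075 kg, €215,849.25):
Base rate for 2547.72.61 is 19%.
Origin Bralador qualifies under the Faristan–Bralador agreement and 2547.72.61 is covered: preferential rate 16.5% applies instead.
The additional-duty order on 2547.72.61 targets Ilay, not Bralador; it does not apply.
Duty = €215,849.25 × 16.5% = €35,615.13.
Total = €60,349.04 + €0.00 + €35,615.13 = €95,964.17.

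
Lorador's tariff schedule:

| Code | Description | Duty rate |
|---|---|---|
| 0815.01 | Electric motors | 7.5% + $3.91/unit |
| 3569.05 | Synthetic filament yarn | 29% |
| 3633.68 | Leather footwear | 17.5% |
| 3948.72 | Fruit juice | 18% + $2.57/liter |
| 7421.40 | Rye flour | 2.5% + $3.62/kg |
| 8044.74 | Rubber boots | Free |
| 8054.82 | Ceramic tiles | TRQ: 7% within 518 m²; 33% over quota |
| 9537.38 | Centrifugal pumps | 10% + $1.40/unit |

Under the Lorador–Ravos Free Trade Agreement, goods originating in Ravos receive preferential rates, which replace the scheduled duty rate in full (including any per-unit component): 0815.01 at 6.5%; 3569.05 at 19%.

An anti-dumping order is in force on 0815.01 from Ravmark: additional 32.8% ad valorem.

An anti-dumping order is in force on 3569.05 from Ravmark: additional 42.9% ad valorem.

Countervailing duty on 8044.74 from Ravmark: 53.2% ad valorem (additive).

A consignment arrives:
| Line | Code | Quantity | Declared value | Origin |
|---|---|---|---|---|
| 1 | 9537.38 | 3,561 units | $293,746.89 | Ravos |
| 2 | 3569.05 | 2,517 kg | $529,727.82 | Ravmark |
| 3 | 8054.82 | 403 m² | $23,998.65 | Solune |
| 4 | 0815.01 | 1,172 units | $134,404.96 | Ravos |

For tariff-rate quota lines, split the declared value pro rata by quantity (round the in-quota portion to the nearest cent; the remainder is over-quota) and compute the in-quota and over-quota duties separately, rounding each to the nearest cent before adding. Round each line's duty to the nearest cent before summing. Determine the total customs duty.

$425,650.62

Line 1 (9537.38, Ravos, 3,561 units, $293,746.89):
Base rate for 9537.38 is 10% + $1.40/unit.
Origin Ravos is the FTA partner but 9537.38 is not on the preference list; base rate stands.
Duty = $293,746.89 × 10% + 3,561 × $1.40 = $34,360.09.
Line 2 (3569.05, Ravmark, 2,517 kg, $529,727.82):
Base rate for 3569.05 is 29%.
3569.05 has an FTA preferential rate, but origin Ravmark is not Ravos; base rate stands.
Additional duty on 3569.05 from Ravmark: +42.9%. Applied ad valorem rate: 29% + 42.9% = 71.9%.
Duty = $529,727.82 × 71.9% = $380,874.30.
Line 3 (8054.82, Solune, 403 m², $23,998.65):
Code 8054.82 is under a tariff-rate quota (threshold 518 m²). Quantity 403 m² is within the quota, so the in-quota rate 7% applies to the full value.
Duty = $23,998.65 × 7% = $1,679.91.
Line 4 (0815.01, Ravos, 1,172 units, $134,404.96):
Base rate for 0815.01 is 7.5% + $3.91/unit.
Origin Ravos qualifies under the Lorador–Ravos agreement and 0815.01 is covered: preferential rate 6.5% applies instead.
The additional-duty order on 0815.01 targets Ravmark, not Ravos; it does not apply.
Duty = $134,404.96 × 6.5% = $8,736.32.
Total = $34,360.09 + $380,874.30 + $1,679.91 + $8,736.32 = $425,650.62.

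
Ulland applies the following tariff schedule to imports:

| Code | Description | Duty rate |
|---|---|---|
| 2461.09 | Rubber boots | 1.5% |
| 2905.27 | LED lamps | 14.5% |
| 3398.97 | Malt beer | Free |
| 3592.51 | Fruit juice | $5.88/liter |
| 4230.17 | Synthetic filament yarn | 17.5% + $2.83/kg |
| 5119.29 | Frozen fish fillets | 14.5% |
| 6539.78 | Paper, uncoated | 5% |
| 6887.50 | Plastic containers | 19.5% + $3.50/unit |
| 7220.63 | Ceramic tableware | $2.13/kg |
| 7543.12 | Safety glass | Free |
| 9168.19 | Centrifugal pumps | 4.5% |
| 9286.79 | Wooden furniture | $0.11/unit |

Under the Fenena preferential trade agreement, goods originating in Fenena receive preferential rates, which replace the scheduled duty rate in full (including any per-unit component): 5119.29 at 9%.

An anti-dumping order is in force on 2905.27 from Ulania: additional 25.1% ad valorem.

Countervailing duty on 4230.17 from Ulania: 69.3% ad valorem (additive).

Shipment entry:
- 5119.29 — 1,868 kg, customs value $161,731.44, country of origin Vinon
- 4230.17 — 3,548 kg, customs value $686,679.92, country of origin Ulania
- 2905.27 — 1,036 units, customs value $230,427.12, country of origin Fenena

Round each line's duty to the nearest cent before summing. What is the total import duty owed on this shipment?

$662,942.00

Line 1 (5119.29, Vinon, 1,868 kg, $161,731.44):
Base rate for 5119.29 is 14.5%.
5119.29 has an FTA preferential rate, but origin Vinon is not Fenena; base rate stands.
Duty = $161,731.44 × 14.5% = $23,451.06.
Line 2 (4230.17, Ulania, 3,548 kg, $686,679.92):
Base rate for 4230.17 is 17.5% + $2.83/kg.
Additional duty on 4230.17 from Ulania: +69.3%. Applied ad valorem rate: 17.5% + 69.3% = 86.8%.
Duty = $686,679.92 × 86.8% + 3,548 × $2.83 = $606,079.01.
Line 3 (2905.27, Fenena, 1,036 units, $230,427.12):
Base rate for 2905.27 is 14.5%.
Origin Fenena is the FTA partner but 2905.27 is not on the preference list; base rate stands.
The additional-duty order on 2905.27 targets Ulania, not Fenena; it does not apply.
Duty = $230,427.12 × 14.5% = $33,411.93.
Total = $23,451.06 + $606,079.01 + $33,411.93 = $662,942.00.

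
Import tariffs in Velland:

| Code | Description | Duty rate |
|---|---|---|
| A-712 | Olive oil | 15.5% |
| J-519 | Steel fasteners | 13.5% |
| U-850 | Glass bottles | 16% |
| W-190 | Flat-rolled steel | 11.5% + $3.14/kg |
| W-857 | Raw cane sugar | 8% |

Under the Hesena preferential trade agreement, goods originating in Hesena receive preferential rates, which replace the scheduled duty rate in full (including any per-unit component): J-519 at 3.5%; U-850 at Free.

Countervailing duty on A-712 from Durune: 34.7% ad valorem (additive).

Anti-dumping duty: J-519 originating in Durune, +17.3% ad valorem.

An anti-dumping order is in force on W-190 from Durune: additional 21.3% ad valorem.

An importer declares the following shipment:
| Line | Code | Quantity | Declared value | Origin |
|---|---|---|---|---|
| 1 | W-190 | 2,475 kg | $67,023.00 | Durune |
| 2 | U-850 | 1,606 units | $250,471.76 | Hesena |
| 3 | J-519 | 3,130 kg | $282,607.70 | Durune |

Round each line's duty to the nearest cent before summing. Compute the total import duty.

$116,798.21

Line 1 (W-190, Durune, 2,475 kg, $67,023.00):
Base rate for W-190 is 11.5% + $3.14/kg.
Additional duty on W-190 from Durune: +21.3%. Applied ad valorem rate: 11.5% + 21.3% = 32.8%.
Duty = $67,023.00 × 32.8% + 2,475 × $3.14 = $29,755.04.
Line 2 (U-850, Hesena, 1,606 units, $250,471.76):
Base rate for U-850 is 16%.
Origin Hesena qualifies under the Velland–Hesena agreement and U-850 is covered: preferential rate Free applies instead.
Duty = $250,471.76 × 0% = $0.00.
Line 3 (J-519, Durune, 3,130 kg, $282,607.70):
Base rate for J-519 is 13.5%.
J-519 has an FTA preferential rate, but origin Durune is not Hesena; base rate stands.
Additional duty on J-519 from Durune: +17.3%. Applied ad valorem rate: 13.5% + 17.3% = 30.8%.
Duty = $282,607.70 × 30.8% = $87,043.17.
Total = $29,755.04 + $0.00 + $87,043.17 = $116,798.21.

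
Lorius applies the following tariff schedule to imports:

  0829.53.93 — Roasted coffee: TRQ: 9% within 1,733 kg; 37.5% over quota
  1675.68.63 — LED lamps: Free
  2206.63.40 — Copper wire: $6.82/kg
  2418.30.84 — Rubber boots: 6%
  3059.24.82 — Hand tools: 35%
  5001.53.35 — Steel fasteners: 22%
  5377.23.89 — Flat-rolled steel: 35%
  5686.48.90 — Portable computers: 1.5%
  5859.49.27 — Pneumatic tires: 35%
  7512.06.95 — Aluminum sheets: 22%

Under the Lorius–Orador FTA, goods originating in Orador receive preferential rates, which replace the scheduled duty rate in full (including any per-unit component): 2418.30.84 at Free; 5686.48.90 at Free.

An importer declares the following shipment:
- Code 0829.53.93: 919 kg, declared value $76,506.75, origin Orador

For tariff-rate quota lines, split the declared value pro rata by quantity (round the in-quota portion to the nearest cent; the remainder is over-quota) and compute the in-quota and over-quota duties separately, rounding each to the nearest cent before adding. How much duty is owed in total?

Line 1 (0829.53.93, Orador, 919 kg, $76,506.75):
Code 0829.53.93 is under a tariff-rate quota (threshold 1,733 kg). Quantity 919 kg is within the quota, so the in-quota rate 9% applies to the full value.
Duty = $76,506.75 × 9% = $6,885.61.

$6,885.61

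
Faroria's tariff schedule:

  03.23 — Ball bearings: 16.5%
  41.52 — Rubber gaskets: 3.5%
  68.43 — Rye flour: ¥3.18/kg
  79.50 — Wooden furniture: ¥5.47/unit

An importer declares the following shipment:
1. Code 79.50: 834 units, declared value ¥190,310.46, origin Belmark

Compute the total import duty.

¥4,561.98

Line 1 (79.50, Belmark, 834 units, ¥190,310.46):
Base rate for 79.50 is ¥5.47/unit.
Duty = 834 × ¥5.47 = ¥4,561.98.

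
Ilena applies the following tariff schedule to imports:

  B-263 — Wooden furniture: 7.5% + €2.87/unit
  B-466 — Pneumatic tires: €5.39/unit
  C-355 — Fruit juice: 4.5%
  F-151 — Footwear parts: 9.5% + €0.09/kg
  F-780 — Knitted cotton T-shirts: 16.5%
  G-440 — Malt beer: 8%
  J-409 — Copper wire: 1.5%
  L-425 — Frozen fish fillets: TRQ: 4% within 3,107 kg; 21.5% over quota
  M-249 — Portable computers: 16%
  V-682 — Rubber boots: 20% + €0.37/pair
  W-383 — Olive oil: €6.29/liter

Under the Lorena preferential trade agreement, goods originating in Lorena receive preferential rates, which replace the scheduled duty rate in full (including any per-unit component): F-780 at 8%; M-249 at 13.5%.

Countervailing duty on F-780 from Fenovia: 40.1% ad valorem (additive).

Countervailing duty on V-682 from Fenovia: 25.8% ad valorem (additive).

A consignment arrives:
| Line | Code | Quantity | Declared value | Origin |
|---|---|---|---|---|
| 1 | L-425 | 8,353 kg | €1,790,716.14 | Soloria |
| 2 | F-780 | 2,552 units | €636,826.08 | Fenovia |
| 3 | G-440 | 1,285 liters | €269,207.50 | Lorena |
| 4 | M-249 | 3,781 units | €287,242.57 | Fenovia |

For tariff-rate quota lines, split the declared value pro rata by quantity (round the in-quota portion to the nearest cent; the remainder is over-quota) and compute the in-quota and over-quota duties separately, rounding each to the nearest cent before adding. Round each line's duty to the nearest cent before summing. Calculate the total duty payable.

Line 1 (L-425, Soloria, 8,353 kg, €1,790,716.14):
Code L-425 is under a tariff-rate quota (threshold 3,107 kg). In-quota: 3,107 kg at 4%; over-quota: 5,246 kg at 21.5%.
Pro-rata value split: in-quota = €1,790,716.14 × 3,107/8,353 = €666,078.66; over-quota = €1,790,716.14 − €666,078.66 = €1,124,637.48.
In-quota duty = €666,078.66 × 4% = €26,643.15. Over-quota duty = €1,124,637.48 × 21.5% = €241,797.06.
Line duty = €26,643.15 + €241,797.06 = €268,440.21.
Line 2 (F-780, Fenovia, 2,552 units, €636,826.08):
Base rate for F-780 is 16.5%.
F-780 has an FTA preferential rate, but origin Fenovia is not Lorena; base rate stands.
Additional duty on F-780 from Fenovia: +40.1%. Applied ad valorem rate: 16.5% + 40.1% = 56.6%.
Duty = €636,826.08 × 56.6% = €360,443.56.
Line 3 (G-440, Lorena, 1,285 liters, €269,207.50):
Base rate for G-440 is 8%.
Origin Lorena is the FTA partner but G-440 is not on the preference list; base rate stands.
Duty = €269,207.50 × 8% = €21,536.60.
Line 4 (M-249, Fenovia, 3,781 units, €287,242.57):
Base rate for M-249 is 16%.
M-249 has an FTA preferential rate, but origin Fenovia is not Lorena; base rate stands.
Duty = €287,242.57 × 16% = €45,958.81.
Total = €268,440.21 + €360,443.56 + €21,536.60 + €45,958.81 = €696,379.18.

€696,379.18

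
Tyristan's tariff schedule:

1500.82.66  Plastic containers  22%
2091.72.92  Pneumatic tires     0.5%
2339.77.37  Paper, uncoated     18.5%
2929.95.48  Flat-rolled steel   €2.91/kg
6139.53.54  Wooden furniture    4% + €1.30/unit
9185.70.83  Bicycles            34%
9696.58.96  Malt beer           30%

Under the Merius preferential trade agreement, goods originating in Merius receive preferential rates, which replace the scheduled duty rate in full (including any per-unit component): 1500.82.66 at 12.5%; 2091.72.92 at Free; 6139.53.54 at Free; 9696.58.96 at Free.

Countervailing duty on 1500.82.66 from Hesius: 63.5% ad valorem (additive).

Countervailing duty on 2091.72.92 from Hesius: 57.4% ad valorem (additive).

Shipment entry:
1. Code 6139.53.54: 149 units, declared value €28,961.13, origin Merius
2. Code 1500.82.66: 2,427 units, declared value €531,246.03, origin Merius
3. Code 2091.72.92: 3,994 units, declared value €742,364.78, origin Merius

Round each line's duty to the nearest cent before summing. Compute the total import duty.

€66,405.75

Line 1 (6139.53.54, Merius, 149 units, €28,961.13):
Base rate for 6139.53.54 is 4% + €1.30/unit.
Origin Merius qualifies under the Tyristan–Merius agreement and 6139.53.54 is covered: preferential rate Free applies instead.
Duty = €28,961.13 × 0% = €0.00.
Line 2 (1500.82.66, Merius, 2,427 units, €531,246.03):
Base rate for 1500.82.66 is 22%.
Origin Merius qualifies under the Tyristan–Merius agreement and 1500.82.66 is covered: preferential rate 12.5% applies instead.
The additional-duty order on 1500.82.66 targets Hesius, not Merius; it does not apply.
Duty = €531,246.03 × 12.5% = €66,405.75.
Line 3 (2091.72.92, Merius, 3,994 units, €742,364.78):
Base rate for 2091.72.92 is 0.5%.
Origin Merius qualifies under the Tyristan–Merius agreement and 2091.72.92 is covered: preferential rate Free applies instead.
The additional-duty order on 2091.72.92 targets Hesius, not Merius; it does not apply.
Duty = €742,364.78 × 0% = €0.00.
Total = €0.00 + €66,405.75 + €0.00 = €66,405.75.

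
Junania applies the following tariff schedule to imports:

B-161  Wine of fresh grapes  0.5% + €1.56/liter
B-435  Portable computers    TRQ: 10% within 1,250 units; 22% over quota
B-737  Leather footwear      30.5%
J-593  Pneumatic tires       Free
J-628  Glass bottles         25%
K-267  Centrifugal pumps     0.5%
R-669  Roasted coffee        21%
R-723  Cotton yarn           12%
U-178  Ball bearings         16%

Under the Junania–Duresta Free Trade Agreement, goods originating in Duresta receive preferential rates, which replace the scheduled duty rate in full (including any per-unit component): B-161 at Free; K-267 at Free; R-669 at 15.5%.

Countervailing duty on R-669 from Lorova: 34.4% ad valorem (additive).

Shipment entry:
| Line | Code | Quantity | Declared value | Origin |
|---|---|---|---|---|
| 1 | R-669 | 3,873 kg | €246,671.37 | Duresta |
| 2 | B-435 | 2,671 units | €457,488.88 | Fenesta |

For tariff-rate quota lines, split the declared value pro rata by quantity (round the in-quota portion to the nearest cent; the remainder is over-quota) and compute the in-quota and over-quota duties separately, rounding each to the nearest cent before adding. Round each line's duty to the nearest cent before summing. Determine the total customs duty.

€113,189.61

Line 1 (R-669, Duresta, 3,873 kg, €246,671.37):
Base rate for R-669 is 21%.
Origin Duresta qualifies under the Junania–Duresta agreement and R-669 is covered: preferential rate 15.5% applies instead.
The additional-duty order on R-669 targets Lorova, not Duresta; it does not apply.
Duty = €246,671.37 × 15.5% = €38,234.06.
Line 2 (B-435, Fenesta, 2,671 units, €457,488.88):
Code B-435 is under a tariff-rate quota (threshold 1,250 units). In-quota: 1,250 units at 10%; over-quota: 1,421 units at 22%.
Pro-rata value split: in-quota = €457,488.88 × 1,250/2,671 = €214,100.00; over-quota = €457,488.88 − €214,100.00 = €243,388.88.
In-quota duty = €214,100.00 × 10% = €21,410.00. Over-quota duty = €243,388.88 × 22% = €53,545.55.
Line duty = €21,410.00 + €53,545.55 = €74,955.55.
Total = €38,234.06 + €74,955.55 = €113,189.61.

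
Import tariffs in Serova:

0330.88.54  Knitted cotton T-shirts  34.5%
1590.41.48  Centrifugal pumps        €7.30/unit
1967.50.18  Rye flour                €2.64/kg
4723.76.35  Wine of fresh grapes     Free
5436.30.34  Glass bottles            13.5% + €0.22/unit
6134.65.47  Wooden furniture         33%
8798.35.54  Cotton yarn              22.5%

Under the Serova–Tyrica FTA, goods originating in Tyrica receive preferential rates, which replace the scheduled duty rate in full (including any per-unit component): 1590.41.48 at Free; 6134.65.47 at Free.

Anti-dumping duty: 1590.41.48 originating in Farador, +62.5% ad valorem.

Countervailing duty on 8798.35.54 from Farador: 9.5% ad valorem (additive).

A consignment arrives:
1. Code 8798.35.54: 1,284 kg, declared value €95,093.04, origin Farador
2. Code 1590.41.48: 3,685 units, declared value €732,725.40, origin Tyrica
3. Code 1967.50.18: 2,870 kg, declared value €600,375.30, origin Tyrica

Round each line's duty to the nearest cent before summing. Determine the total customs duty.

€38,006.57

Line 1 (8798.35.54, Farador, 1,284 kg, €95,093.04):
Base rate for 8798.35.54 is 22.5%.
Additional duty on 8798.35.54 from Farador: +9.5%. Applied ad valorem rate: 22.5% + 9.5% = 32%.
Duty = €95,093.04 × 32% = €30,429.77.
Line 2 (1590.41.48, Tyrica, 3,685 units, €732,725.40):
Base rate for 1590.41.48 is €7.30/unit.
Origin Tyrica qualifies under the Serova–Tyrica agreement and 1590.41.48 is covered: preferential rate Free applies instead.
The additional-duty order on 1590.41.48 targets Farador, not Tyrica; it does not apply.
Duty = €732,725.40 × 0% = €0.00.
Line 3 (1967.50.18, Tyrica, 2,870 kg, €600,375.30):
Base rate for 1967.50.18 is €2.64/kg.
Origin Tyrica is the FTA partner but 1967.50.18 is not on the preference list; base rate stands.
Duty = 2,870 × €2.64 = €7,576.80.
Total = €30,429.77 + €0.00 + €7,576.80 = €38,006.57.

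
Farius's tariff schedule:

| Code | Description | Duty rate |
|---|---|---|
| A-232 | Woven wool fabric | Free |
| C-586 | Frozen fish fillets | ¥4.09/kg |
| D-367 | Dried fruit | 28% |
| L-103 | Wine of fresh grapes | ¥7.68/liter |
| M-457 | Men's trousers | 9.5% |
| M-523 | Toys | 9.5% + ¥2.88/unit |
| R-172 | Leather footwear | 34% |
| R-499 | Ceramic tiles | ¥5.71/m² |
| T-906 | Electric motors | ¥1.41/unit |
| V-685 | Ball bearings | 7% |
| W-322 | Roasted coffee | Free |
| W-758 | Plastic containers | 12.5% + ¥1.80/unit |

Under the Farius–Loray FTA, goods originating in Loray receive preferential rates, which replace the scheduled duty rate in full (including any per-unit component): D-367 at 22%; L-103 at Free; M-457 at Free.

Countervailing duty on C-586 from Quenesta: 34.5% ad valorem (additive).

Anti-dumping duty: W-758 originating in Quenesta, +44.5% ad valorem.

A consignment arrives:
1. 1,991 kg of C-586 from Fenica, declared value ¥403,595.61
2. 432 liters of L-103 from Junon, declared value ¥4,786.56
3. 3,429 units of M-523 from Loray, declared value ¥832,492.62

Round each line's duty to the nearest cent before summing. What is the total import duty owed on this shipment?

¥100,423.27

Line 1 (C-586, Fenica, 1,991 kg, ¥403,595.61):
Base rate for C-586 is ¥4.09/kg.
The additional-duty order on C-586 targets Quenesta, not Fenica; it does not apply.
Duty = 1,991 × ¥4.09 = ¥8,143.19.
Line 2 (L-103, Junon, 432 liters, ¥4,786.56):
Base rate for L-103 is ¥7.68/liter.
L-103 has an FTA preferential rate, but origin Junon is not Loray; base rate stands.
Duty = 432 × ¥7.68 = ¥3,317.76.
Line 3 (M-523, Loray, 3,429 units, ¥832,492.62):
Base rate for M-523 is 9.5% + ¥2.88/unit.
Origin Loray is the FTA partner but M-523 is not on the preference list; base rate stands.
Duty = ¥832,492.62 × 9.5% + 3,429 × ¥2.88 = ¥88,962.32.
Total = ¥8,143.19 + ¥3,317.76 + ¥88,962.32 = ¥100,423.27.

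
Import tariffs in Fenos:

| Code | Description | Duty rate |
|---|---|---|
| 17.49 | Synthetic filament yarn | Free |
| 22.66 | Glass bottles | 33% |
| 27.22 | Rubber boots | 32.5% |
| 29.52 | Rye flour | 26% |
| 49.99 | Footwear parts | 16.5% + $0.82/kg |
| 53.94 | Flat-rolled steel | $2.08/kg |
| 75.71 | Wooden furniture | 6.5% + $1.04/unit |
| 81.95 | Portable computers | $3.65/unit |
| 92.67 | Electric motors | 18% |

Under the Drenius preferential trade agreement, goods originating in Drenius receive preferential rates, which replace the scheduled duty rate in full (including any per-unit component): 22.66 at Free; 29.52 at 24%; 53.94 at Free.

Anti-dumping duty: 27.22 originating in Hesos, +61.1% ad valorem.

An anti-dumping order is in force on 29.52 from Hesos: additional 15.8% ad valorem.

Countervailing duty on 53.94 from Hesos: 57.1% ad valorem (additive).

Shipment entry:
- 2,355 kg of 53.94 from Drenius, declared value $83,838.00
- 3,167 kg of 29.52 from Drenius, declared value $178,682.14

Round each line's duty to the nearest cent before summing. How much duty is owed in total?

Line 1 (53.94, Drenius, 2,355 kg, $83,838.00):
Base rate for 53.94 is $2.08/kg.
Origin Drenius qualifies under the Fenos–Drenius agreement and 53.94 is covered: preferential rate Free applies instead.
The additional-duty order on 53.94 targets Hesos, not Drenius; it does not apply.
Duty = $83,838.00 × 0% = $0.00.
Line 2 (29.52, Drenius, 3,167 kg, $178,682.14):
Base rate for 29.52 is 26%.
Origin Drenius qualifies under the Fenos–Drenius agreement and 29.52 is covered: preferential rate 24% applies instead.
The additional-duty order on 29.52 targets Hesos, not Drenius; it does not apply.
Duty = $178,682.14 × 24% = $42,883.71.
Total = $0.00 + $42,883.71 = $42,883.71.

$42,883.71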